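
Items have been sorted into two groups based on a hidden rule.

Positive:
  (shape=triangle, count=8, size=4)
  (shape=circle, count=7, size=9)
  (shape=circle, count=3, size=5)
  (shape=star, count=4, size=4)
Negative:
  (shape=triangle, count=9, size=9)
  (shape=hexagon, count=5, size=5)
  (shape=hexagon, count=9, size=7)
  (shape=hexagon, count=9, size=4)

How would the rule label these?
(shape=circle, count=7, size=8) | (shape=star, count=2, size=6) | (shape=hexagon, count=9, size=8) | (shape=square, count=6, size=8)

Positive, Positive, Negative, Positive

Rule: count ≠ 5 AND count ≤ 8. This holds for each 'Positive' example and fails for each 'Negative' one.
(shape=circle, count=7, size=8): count = 7, matches → Positive. (shape=star, count=2, size=6): count = 2, matches → Positive. (shape=hexagon, count=9, size=8): count = 9, does not fit → Negative. (shape=square, count=6, size=8): count = 6, matches → Positive.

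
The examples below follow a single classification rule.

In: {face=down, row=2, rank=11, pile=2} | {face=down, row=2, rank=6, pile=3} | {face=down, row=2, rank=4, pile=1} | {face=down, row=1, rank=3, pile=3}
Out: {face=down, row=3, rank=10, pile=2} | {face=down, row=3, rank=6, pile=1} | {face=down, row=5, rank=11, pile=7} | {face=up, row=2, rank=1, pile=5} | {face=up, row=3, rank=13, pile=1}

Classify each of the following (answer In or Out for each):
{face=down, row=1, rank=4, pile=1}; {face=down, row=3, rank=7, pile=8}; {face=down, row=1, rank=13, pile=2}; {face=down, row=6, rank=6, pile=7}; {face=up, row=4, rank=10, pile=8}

Rule: face is down AND row ≤ 2. This holds for each 'In' example and fails for each 'Out' one.
{face=down, row=1, rank=4, pile=1}: face is down, row = 1, has this property → In.
{face=down, row=3, rank=7, pile=8}: face is down, row = 3, does not fit → Out.
{face=down, row=1, rank=13, pile=2}: face is down, row = 1, has this property → In.
{face=down, row=6, rank=6, pile=7}: face is down, row = 6, does not fit → Out.
{face=up, row=4, rank=10, pile=8}: face is up, row = 4, does not fit → Out.

In, Out, In, Out, Out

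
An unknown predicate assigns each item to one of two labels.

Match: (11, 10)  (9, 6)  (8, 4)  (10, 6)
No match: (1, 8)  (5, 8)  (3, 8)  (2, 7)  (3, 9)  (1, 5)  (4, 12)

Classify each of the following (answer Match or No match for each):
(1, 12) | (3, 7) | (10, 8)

No match, No match, Match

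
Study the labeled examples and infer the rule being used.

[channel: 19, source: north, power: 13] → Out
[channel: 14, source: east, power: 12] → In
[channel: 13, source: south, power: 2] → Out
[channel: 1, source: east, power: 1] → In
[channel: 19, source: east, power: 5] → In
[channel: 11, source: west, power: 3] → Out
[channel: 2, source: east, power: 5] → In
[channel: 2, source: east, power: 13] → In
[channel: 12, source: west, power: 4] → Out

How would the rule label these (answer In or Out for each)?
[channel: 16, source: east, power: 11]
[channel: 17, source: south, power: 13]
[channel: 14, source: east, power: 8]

In, Out, In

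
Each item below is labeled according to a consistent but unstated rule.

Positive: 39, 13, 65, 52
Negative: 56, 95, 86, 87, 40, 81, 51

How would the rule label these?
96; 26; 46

Negative, Positive, Negative

The simplest hypothesis consistent with all the labels is: multiple of 13.
96 — 96 = 13·7 + 5, hence Negative.
26 — 26 = 13·2, hence Positive.
46 — 46 = 13·3 + 7, hence Negative.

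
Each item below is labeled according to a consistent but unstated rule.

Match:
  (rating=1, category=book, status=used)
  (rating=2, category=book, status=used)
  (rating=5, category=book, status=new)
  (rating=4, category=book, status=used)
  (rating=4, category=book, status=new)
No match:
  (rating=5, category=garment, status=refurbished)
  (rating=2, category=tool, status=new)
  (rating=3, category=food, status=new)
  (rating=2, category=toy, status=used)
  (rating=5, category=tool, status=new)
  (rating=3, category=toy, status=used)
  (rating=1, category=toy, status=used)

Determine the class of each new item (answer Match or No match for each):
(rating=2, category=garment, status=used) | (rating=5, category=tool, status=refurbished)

No match, No match

Looking at the examples, the only property every 'Match' case has and every 'No match' case lacks is: category is book.
(rating=2, category=garment, status=used): category is garment — fails the rule, so No match. (rating=5, category=tool, status=refurbished): category is tool — fails the rule, so No match.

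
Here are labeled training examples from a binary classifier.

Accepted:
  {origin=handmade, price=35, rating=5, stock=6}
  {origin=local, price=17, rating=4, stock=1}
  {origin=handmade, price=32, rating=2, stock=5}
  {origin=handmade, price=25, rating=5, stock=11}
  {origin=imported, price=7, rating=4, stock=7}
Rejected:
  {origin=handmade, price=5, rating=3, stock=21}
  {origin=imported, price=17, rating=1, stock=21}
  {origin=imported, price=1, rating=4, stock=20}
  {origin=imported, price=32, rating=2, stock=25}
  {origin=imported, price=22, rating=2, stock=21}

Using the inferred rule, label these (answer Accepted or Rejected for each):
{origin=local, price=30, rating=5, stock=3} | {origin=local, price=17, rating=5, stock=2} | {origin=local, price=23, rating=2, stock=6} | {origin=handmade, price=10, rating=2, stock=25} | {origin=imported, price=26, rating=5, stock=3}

All 'Accepted' examples share one property — stock ≤ 11 — and every 'Rejected' example lacks it.
{origin=local, price=30, rating=5, stock=3} → stock = 3 → Accepted. {origin=local, price=17, rating=5, stock=2} → stock = 2 → Accepted. {origin=local, price=23, rating=2, stock=6} → stock = 6 → Accepted. {origin=handmade, price=10, rating=2, stock=25} → stock = 25 → Rejected. {origin=imported, price=26, rating=5, stock=3} → stock = 3 → Accepted.

Accepted, Accepted, Accepted, Rejected, Accepted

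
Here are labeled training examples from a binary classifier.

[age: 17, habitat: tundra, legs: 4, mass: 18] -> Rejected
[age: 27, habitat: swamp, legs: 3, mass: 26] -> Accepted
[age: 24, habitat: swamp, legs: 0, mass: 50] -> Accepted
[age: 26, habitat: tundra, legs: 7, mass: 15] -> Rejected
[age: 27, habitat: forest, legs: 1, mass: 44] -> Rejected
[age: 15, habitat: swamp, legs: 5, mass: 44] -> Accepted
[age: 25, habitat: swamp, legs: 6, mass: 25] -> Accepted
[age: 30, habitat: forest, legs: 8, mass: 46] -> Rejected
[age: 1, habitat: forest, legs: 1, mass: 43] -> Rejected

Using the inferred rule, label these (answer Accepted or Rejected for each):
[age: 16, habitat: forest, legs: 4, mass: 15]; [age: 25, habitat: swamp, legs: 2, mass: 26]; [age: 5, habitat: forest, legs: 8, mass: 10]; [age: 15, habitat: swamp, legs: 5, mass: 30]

Rejected, Accepted, Rejected, Accepted

A rule that fits every label: habitat is swamp — true of each 'Accepted' example, false of each 'Rejected' one.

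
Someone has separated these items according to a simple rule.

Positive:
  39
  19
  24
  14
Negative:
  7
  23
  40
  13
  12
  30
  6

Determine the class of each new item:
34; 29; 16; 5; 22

The pattern is that an item is 'Positive' exactly when: ≡ 4 (mod 5).
34 → 34 mod 5 = 4 → Positive. 29 → 29 mod 5 = 4 → Positive. 16 → 16 mod 5 = 1 → Negative. 5 → 5 mod 5 = 0 → Negative. 22 → 22 mod 5 = 2 → Negative.

Positive, Positive, Negative, Negative, Negative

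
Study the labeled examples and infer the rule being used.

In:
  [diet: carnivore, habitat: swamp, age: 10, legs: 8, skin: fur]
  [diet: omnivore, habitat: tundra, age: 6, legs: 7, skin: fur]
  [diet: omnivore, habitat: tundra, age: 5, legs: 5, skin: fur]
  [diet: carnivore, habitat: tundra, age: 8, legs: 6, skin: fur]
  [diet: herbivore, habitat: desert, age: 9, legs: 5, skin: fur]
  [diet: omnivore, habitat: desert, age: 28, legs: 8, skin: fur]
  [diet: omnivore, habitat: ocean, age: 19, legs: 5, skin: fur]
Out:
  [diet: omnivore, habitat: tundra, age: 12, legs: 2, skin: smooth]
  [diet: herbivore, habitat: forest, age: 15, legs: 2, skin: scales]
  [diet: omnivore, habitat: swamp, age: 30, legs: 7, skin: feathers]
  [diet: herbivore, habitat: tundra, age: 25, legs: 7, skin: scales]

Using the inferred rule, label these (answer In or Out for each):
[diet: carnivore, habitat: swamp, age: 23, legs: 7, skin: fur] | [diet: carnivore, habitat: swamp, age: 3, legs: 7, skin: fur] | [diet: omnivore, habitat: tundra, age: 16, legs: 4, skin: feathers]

In, In, Out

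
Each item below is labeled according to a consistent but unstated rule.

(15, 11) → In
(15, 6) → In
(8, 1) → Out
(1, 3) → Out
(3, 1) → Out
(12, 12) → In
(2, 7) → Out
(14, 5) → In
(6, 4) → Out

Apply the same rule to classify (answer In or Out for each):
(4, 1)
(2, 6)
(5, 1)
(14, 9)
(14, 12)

Out, Out, Out, In, In

All 'In' examples share one property — sum ≥ 19 — and every 'Out' example lacks it.
Out: (4, 1), since 4+1 = 5. Out: (2, 6), since 2+6 = 8. Out: (5, 1), since 5+1 = 6. In: (14, 9), since 14+9 = 23. In: (14, 12), since 14+12 = 26.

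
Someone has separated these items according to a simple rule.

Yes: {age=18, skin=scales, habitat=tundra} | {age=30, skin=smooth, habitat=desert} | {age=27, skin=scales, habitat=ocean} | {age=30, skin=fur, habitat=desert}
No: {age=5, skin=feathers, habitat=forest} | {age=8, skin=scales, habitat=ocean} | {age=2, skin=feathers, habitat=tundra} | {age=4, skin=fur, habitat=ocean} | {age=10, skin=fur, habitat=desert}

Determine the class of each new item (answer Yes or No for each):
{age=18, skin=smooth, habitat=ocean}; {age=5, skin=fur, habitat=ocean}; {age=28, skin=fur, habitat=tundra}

One predicate separates the groups cleanly: age ≥ 18.
Yes: {age=18, skin=smooth, habitat=ocean}, since age = 18. No: {age=5, skin=fur, habitat=ocean}, since age = 5. Yes: {age=28, skin=fur, habitat=tundra}, since age = 28.

Yes, No, Yes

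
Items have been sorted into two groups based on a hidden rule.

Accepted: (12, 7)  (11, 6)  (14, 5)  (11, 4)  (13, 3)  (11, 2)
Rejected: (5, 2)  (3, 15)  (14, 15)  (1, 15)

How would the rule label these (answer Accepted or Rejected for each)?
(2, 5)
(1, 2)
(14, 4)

Rejected, Rejected, Accepted

'Accepted' ⟺ first > second AND sum ≥ 13.
(2, 5): 2 < 5, 2+5 = 7 — fails the rule, so Rejected.
(1, 2): 1 < 2, 1+2 = 3 — fails the rule, so Rejected.
(14, 4): 14 > 4, 14+4 = 18 — fits, so Accepted.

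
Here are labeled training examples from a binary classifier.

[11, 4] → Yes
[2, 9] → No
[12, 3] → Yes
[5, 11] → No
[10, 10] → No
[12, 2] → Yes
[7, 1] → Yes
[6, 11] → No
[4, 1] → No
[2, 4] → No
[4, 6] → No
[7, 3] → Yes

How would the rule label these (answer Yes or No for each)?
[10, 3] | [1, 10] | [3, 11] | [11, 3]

All 'Yes' examples share one property — first > second AND sum ≥ 6 — and every 'No' example lacks it.
[10, 3] — 10 > 3, 10+3 = 13, hence Yes.
[1, 10] — 1 < 10, 1+10 = 11, hence No.
[3, 11] — 3 < 11, 3+11 = 14, hence No.
[11, 3] — 11 > 3, 11+3 = 14, hence Yes.

Yes, No, No, Yes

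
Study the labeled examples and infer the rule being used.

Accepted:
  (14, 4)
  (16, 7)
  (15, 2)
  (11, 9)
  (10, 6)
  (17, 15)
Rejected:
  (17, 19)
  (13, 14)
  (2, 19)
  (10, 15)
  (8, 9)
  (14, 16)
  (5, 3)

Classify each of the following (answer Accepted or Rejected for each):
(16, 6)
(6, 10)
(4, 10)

Accepted, Rejected, Rejected

A rule that fits every label: first > second AND sum ≥ 16 — true of each 'Accepted' example, false of each 'Rejected' one.
(16, 6): 16 > 6, 16+6 = 22, checks out → Accepted. (6, 10): 6 < 10, 6+10 = 16, does not pass → Rejected. (4, 10): 4 < 10, 4+10 = 14, does not pass → Rejected.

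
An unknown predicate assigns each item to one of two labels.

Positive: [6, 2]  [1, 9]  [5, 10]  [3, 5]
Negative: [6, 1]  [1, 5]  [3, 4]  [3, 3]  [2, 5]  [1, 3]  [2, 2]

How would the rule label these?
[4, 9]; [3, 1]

One predicate separates the groups cleanly: sum ≥ 8.
[4, 9]: 4+9 = 13, passes → Positive. [3, 1]: 3+1 = 4, fails the rule → Negative.

Positive, Negative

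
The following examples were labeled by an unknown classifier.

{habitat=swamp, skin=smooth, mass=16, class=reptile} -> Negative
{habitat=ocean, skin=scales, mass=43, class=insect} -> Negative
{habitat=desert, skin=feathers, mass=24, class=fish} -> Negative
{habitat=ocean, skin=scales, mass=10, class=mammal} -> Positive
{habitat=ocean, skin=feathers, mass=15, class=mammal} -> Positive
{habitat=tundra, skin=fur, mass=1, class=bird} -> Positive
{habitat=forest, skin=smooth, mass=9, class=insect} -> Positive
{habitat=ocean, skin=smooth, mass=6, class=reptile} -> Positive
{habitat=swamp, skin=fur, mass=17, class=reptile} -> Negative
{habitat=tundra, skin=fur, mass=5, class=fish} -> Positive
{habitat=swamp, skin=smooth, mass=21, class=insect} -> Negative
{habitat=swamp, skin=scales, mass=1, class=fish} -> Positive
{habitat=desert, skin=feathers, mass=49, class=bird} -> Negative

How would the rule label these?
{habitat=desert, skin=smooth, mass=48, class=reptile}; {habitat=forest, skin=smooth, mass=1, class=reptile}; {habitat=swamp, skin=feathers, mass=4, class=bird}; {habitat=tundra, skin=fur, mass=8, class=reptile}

Negative, Positive, Positive, Positive

One predicate separates the groups cleanly: mass ≤ 15.
{habitat=desert, skin=smooth, mass=48, class=reptile}: mass = 48 — does not pass, so Negative.
{habitat=forest, skin=smooth, mass=1, class=reptile}: mass = 1 — qualifies, so Positive.
{habitat=swamp, skin=feathers, mass=4, class=bird}: mass = 4 — qualifies, so Positive.
{habitat=tundra, skin=fur, mass=8, class=reptile}: mass = 8 — qualifies, so Positive.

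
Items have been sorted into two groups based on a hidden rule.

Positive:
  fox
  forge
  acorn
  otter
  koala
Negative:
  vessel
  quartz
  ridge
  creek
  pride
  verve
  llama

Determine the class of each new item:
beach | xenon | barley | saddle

Negative, Positive, Negative, Negative

The pattern is that an item is 'Positive' exactly when: contains 'o'.
beach — no 'o', hence Negative. xenon — has 'o', hence Positive. barley — no 'o', hence Negative. saddle — no 'o', hence Negative.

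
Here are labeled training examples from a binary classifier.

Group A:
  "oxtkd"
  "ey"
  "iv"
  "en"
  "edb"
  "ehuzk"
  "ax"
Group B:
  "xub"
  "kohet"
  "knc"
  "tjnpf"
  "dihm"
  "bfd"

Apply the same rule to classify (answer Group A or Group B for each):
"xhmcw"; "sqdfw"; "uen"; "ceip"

Group B, Group B, Group A, Group B

Looking at the examples, the only property every 'Group A' case has and every 'Group B' case lacks is: starts with a vowel.
Group B: "xhmcw", since starts with 'x'.
Group B: "sqdfw", since starts with 's'.
Group A: "uen", since starts with 'u'.
Group B: "ceip", since starts with 'c'.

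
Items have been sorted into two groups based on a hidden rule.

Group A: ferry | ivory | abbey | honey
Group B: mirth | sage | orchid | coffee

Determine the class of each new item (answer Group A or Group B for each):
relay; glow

The rule appears to be: contains 'y'.
relay — has 'y', hence Group A. glow — no 'y', hence Group B.

Group A, Group B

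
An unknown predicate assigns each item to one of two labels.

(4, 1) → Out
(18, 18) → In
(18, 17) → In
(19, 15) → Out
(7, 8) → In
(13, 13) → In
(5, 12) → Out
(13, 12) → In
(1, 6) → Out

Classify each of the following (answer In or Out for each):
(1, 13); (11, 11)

Out, In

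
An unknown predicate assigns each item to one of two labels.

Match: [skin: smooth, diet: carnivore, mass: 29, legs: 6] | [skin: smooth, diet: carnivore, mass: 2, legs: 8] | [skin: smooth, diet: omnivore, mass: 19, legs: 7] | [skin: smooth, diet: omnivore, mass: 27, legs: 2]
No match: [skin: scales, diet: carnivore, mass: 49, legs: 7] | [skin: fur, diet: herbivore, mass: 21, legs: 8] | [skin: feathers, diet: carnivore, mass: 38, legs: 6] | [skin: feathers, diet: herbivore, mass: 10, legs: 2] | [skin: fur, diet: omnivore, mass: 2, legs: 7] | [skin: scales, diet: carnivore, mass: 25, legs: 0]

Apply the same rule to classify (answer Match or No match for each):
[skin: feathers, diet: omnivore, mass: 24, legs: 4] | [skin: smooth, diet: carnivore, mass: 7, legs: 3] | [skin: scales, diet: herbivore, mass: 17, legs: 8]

Checking candidate rules against both groups, what survives is: skin is smooth.
[skin: feathers, diet: omnivore, mass: 24, legs: 4] → skin is feathers → No match. [skin: smooth, diet: carnivore, mass: 7, legs: 3] → skin is smooth → Match. [skin: scales, diet: herbivore, mass: 17, legs: 8] → skin is scales → No match.

No match, Match, No match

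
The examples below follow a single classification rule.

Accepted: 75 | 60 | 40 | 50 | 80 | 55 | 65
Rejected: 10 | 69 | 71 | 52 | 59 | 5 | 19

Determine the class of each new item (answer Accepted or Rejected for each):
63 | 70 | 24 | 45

'Accepted' ⟺ multiple of 5 AND at least 19.
63: 63 = 5·12 + 3, 63 ≥ 19 — fails this test, so Rejected.
70: 70 = 5·14, 70 ≥ 19 — passes, so Accepted.
24: 24 = 5·4 + 4, 24 ≥ 19 — fails this test, so Rejected.
45: 45 = 5·9, 45 ≥ 19 — passes, so Accepted.

Rejected, Accepted, Rejected, Accepted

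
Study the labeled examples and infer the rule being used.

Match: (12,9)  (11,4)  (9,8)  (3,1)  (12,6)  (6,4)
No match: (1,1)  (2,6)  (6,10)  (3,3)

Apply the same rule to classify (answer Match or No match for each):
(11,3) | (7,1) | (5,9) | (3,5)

The simplest hypothesis consistent with all the labels is: first > second.
(11,3) → 11 > 3 → Match.
(7,1) → 7 > 1 → Match.
(5,9) → 5 < 9 → No match.
(3,5) → 3 < 5 → No match.

Match, Match, No match, No match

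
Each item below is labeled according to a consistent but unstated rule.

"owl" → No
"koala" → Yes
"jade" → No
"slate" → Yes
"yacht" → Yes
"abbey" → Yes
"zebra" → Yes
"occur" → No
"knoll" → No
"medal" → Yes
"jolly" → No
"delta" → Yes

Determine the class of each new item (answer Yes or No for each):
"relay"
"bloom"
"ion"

Rule: odd length AND contains 'a'. This holds for each 'Yes' example and fails for each 'No' one.
"relay": Yes (length 5, has 'a').
"bloom": No (length 5, no 'a').
"ion": No (length 3, no 'a').

Yes, No, No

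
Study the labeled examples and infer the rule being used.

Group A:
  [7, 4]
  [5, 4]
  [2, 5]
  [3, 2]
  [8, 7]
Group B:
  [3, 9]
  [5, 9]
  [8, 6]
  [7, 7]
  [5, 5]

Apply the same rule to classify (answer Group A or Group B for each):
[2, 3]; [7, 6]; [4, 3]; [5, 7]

Group A, Group A, Group A, Group B

The distinguishing property — sum is odd — holds for all the 'Group A' cases and none of the 'Group B' cases.
Group A: [2, 3], since 2+3 = 5. Group A: [7, 6], since 7+6 = 13. Group A: [4, 3], since 4+3 = 7. Group B: [5, 7], since 5+7 = 12.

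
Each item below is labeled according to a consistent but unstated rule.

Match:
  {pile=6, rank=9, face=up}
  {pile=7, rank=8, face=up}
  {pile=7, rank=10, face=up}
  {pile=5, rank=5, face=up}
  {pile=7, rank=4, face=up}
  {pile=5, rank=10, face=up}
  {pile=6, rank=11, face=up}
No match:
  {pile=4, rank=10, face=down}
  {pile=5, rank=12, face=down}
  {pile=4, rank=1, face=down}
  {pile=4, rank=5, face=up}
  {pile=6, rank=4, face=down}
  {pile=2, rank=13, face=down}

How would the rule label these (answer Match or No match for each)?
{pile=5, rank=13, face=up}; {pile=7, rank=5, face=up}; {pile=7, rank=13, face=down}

The pattern is that an item is 'Match' exactly when: face is up AND pile ≥ 5.

Match, Match, No match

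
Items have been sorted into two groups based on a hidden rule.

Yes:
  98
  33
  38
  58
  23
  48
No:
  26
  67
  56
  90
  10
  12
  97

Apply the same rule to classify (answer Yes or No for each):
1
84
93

No, No, Yes

The simplest hypothesis consistent with all the labels is: ≡ 3 (mod 5).
1: 1 mod 5 = 1, lacks this property → No. 84: 84 mod 5 = 4, lacks this property → No. 93: 93 mod 5 = 3, checks out → Yes.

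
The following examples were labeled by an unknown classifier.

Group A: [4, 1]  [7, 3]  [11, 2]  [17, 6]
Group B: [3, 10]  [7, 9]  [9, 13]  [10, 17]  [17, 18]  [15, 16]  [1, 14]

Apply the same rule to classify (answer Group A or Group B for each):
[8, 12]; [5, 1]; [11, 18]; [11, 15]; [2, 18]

'Group A' ⟺ first > second.
[8, 12]: 8 < 12, lacks this property → Group B. [5, 1]: 5 > 1, passes → Group A. [11, 18]: 11 < 18, lacks this property → Group B. [11, 15]: 11 < 15, lacks this property → Group B. [2, 18]: 2 < 18, lacks this property → Group B.

Group B, Group A, Group B, Group B, Group B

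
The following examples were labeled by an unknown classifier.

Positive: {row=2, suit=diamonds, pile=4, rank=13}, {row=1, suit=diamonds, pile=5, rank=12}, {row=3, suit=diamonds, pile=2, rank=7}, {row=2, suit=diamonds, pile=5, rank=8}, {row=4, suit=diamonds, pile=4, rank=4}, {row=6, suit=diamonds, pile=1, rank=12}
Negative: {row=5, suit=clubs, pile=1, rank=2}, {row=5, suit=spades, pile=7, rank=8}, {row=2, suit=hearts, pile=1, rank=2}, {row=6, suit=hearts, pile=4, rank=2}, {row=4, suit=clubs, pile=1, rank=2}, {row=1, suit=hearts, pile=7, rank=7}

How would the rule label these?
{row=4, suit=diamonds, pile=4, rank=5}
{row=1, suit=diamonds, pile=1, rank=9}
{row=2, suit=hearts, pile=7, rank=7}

The rule appears to be: suit is diamonds.
Positive: {row=4, suit=diamonds, pile=4, rank=5}, since suit is diamonds.
Positive: {row=1, suit=diamonds, pile=1, rank=9}, since suit is diamonds.
Negative: {row=2, suit=hearts, pile=7, rank=7}, since suit is hearts.

Positive, Positive, Negative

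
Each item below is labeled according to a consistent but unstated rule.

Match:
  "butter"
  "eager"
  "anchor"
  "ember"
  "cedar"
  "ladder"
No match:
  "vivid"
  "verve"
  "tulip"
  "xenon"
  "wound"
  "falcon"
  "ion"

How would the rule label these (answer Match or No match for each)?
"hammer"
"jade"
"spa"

Rule: ends with 'r'. This holds for each 'Match' example and fails for each 'No match' one.
"hammer" → ends with 'r' → Match.
"jade" → ends with 'e' → No match.
"spa" → ends with 'a' → No match.

Match, No match, No match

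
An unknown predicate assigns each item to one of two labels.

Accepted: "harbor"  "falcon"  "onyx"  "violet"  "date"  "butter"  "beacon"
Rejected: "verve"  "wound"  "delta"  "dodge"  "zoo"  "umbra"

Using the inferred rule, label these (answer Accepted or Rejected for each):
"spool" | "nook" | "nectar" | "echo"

Rejected, Accepted, Accepted, Accepted

Rule: even length. This holds for each 'Accepted' example and fails for each 'Rejected' one.
"spool" → length 5 → Rejected.
"nook" → length 4 → Accepted.
"nectar" → length 6 → Accepted.
"echo" → length 4 → Accepted.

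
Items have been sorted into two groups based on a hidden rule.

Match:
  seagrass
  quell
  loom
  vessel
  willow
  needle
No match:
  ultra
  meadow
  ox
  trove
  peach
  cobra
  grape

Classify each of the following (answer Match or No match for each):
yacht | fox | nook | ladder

No match, No match, Match, Match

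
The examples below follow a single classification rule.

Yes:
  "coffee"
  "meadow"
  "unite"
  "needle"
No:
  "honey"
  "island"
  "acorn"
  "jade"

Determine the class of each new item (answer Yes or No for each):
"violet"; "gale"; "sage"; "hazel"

The pattern is that an item is 'Yes' exactly when: has ≥ 3 vowels.
Yes: "violet", since 3 vowels. No: "gale", since 2 vowels. No: "sage", since 2 vowels. No: "hazel", since 2 vowels.

Yes, No, No, No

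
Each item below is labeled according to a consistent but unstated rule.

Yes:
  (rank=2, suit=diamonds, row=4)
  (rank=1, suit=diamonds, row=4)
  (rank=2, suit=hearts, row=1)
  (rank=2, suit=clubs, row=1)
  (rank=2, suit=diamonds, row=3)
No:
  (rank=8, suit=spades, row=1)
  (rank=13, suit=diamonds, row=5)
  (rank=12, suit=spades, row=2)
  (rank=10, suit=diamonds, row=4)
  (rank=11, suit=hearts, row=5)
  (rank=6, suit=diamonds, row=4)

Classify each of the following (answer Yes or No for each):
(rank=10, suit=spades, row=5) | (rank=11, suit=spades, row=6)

No, No

The simplest hypothesis consistent with all the labels is: rank ≤ 2.
No: (rank=10, suit=spades, row=5), since rank = 10. No: (rank=11, suit=spades, row=6), since rank = 11.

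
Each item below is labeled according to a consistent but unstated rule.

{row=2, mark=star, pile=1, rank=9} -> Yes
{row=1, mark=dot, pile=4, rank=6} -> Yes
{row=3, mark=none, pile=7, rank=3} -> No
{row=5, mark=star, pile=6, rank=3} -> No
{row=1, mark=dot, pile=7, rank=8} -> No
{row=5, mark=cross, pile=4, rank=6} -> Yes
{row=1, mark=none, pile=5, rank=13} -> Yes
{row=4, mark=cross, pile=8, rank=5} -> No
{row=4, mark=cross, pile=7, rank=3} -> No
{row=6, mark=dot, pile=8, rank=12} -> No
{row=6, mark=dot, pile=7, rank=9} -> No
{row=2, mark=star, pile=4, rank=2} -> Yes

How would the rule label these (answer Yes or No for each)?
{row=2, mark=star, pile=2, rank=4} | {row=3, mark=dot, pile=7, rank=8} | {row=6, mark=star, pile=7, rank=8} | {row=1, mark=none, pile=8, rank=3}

Yes, No, No, No

The common property of the 'Yes' items is: pile ≤ 5. No 'No' item has it.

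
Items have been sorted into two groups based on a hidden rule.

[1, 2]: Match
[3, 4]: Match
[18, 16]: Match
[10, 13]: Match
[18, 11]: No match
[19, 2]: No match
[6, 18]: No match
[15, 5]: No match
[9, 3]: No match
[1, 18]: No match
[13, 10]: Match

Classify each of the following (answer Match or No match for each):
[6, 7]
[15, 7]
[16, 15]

A rule that fits every label: |first − second| ≤ 3 — true of each 'Match' example, false of each 'No match' one.

Match, No match, Match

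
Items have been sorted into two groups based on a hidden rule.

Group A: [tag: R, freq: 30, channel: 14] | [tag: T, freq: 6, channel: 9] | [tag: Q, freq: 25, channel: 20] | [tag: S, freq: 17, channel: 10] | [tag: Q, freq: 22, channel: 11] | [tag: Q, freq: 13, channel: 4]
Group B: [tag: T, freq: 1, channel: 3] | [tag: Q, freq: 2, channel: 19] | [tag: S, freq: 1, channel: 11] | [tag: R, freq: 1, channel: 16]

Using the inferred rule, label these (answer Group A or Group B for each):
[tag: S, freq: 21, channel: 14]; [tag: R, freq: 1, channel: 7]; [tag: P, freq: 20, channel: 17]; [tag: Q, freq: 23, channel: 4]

Group A, Group B, Group A, Group A

The pattern is that an item is 'Group A' exactly when: freq ≥ 6.
[tag: S, freq: 21, channel: 14]: freq = 21 — meets the rule, so Group A.
[tag: R, freq: 1, channel: 7]: freq = 1 — does not pass, so Group B.
[tag: P, freq: 20, channel: 17]: freq = 20 — meets the rule, so Group A.
[tag: Q, freq: 23, channel: 4]: freq = 23 — meets the rule, so Group A.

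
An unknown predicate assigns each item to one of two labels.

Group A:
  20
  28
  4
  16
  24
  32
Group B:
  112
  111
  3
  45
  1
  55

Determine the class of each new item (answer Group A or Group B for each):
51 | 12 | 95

The simplest hypothesis consistent with all the labels is: even AND at most 32.
51: Group B (51 is odd, 51 > 32).
12: Group A (12 is even, 12 ≤ 32).
95: Group B (95 is odd, 95 > 32).

Group B, Group A, Group B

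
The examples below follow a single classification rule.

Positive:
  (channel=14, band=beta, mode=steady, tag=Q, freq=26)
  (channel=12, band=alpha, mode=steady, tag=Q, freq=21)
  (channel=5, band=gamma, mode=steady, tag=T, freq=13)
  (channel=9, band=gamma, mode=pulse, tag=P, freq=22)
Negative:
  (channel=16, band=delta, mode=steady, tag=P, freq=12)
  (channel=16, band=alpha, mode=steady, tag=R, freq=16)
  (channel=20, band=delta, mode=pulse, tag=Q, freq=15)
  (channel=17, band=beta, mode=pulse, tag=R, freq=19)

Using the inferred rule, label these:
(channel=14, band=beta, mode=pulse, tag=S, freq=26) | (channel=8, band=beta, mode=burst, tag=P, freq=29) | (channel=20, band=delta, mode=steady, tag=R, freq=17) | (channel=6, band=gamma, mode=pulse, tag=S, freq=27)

Every 'Positive' example satisfies: channel ≤ 14. None of the 'Negative' examples do.
Positive: (channel=14, band=beta, mode=pulse, tag=S, freq=26), since channel = 14.
Positive: (channel=8, band=beta, mode=burst, tag=P, freq=29), since channel = 8.
Negative: (channel=20, band=delta, mode=steady, tag=R, freq=17), since channel = 20.
Positive: (channel=6, band=gamma, mode=pulse, tag=S, freq=27), since channel = 6.

Positive, Positive, Negative, Positive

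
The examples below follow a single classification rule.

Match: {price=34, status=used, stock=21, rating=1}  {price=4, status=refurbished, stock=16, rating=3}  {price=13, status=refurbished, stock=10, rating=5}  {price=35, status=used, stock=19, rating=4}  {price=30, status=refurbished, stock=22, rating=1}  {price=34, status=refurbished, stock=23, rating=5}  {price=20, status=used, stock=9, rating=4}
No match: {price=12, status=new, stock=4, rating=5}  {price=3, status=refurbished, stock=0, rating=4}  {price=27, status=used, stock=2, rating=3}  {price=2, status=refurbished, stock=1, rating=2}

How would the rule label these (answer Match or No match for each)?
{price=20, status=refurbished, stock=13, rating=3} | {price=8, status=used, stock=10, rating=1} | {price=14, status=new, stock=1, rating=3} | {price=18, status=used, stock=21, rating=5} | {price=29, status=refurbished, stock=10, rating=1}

Match, Match, No match, Match, Match

The classifier is using: stock ≥ 9.
{price=20, status=refurbished, stock=13, rating=3} — stock = 13, hence Match.
{price=8, status=used, stock=10, rating=1} — stock = 10, hence Match.
{price=14, status=new, stock=1, rating=3} — stock = 1, hence No match.
{price=18, status=used, stock=21, rating=5} — stock = 21, hence Match.
{price=29, status=refurbished, stock=10, rating=1} — stock = 10, hence Match.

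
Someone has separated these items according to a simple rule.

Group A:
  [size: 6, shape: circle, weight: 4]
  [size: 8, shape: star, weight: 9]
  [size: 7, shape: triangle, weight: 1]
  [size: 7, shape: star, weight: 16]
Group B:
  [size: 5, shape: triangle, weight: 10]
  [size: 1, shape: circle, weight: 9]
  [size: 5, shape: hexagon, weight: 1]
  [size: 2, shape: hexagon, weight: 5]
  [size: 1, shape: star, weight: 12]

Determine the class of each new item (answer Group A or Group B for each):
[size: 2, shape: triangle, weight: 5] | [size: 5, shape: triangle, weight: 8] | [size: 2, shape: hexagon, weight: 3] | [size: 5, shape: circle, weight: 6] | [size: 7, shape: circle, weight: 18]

Group B, Group B, Group B, Group B, Group A

One predicate separates the groups cleanly: size ≥ 6.
[size: 2, shape: triangle, weight: 5]: Group B (size = 2).
[size: 5, shape: triangle, weight: 8]: Group B (size = 5).
[size: 2, shape: hexagon, weight: 3]: Group B (size = 2).
[size: 5, shape: circle, weight: 6]: Group B (size = 5).
[size: 7, shape: circle, weight: 18]: Group A (size = 7).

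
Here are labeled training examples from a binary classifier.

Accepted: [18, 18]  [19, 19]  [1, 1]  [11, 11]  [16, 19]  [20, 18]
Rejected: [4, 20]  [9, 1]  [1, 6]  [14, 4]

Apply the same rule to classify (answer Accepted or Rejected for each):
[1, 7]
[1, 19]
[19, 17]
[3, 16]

The classifier is using: |first − second| ≤ 3.

Rejected, Rejected, Accepted, Rejected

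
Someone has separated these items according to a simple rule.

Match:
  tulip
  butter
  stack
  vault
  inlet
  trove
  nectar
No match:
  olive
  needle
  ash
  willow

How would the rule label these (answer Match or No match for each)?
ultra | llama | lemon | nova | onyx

Match, No match, No match, No match, No match

The pattern is that an item is 'Match' exactly when: contains 't'.
ultra: Match (has 't'). llama: No match (no 't'). lemon: No match (no 't'). nova: No match (no 't'). onyx: No match (no 't').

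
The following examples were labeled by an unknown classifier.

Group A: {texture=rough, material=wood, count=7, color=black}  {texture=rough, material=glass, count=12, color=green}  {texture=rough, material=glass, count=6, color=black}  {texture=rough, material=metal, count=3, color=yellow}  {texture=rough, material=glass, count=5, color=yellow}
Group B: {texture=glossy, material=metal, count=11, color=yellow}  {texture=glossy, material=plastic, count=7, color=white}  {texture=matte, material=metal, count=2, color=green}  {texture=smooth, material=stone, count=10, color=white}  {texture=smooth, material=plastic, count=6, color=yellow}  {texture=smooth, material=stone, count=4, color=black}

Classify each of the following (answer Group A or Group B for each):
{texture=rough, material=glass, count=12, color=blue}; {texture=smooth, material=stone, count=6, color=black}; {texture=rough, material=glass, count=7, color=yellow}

The common property of the 'Group A' items is: texture is rough. No 'Group B' item has it.

Group A, Group B, Group A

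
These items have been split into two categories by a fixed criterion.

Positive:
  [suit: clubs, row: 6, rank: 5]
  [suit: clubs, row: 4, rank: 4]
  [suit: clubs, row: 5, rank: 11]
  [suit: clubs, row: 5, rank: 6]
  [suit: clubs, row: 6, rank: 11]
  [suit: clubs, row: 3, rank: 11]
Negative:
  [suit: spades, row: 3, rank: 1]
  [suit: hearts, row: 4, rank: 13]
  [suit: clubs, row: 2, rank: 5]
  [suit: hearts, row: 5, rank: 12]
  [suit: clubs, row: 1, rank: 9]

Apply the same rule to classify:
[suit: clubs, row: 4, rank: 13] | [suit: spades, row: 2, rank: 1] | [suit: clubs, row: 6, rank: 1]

Positive, Negative, Positive

Rule: suit is clubs AND row ≥ 3. This holds for each 'Positive' example and fails for each 'Negative' one.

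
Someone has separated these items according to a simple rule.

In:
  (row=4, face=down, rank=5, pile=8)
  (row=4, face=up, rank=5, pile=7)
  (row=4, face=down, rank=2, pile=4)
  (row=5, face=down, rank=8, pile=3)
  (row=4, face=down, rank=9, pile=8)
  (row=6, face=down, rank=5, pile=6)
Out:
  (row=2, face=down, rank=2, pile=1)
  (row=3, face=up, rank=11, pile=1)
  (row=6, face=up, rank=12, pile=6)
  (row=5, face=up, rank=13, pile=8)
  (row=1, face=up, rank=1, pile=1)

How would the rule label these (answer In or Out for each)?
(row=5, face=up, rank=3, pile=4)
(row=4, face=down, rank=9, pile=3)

'In' ⟺ rank ≤ 9 AND row ≥ 3.
(row=5, face=up, rank=3, pile=4) → rank = 3, row = 5 → In. (row=4, face=down, rank=9, pile=3) → rank = 9, row = 4 → In.

In, In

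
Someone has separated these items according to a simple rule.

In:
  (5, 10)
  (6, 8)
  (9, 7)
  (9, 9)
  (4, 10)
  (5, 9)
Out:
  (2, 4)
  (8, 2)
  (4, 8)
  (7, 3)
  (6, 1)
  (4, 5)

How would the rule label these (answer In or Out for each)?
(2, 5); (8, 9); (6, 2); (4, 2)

Out, In, Out, Out

All 'In' examples share one property — sum ≥ 14 — and every 'Out' example lacks it.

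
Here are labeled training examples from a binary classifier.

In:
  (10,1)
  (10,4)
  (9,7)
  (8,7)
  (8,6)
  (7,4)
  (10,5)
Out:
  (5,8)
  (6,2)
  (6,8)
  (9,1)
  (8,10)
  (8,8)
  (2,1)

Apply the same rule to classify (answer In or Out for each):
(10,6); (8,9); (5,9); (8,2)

The pattern is that an item is 'In' exactly when: first > second AND sum ≥ 11.
In: (10,6), since 10 > 6, 10+6 = 16. Out: (8,9), since 8 < 9, 8+9 = 17. Out: (5,9), since 5 < 9, 5+9 = 14. Out: (8,2), since 8 > 2, 8+2 = 10.

In, Out, Out, Out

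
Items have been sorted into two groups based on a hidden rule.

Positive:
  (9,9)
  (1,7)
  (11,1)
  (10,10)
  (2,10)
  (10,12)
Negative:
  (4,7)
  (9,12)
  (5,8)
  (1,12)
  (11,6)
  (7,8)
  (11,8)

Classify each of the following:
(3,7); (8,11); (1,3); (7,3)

Positive, Negative, Positive, Positive

The rule appears to be: sum is even.
(3,7): 3+7 = 10, qualifies → Positive.
(8,11): 8+11 = 19, doesn't match → Negative.
(1,3): 1+3 = 4, qualifies → Positive.
(7,3): 7+3 = 10, qualifies → Positive.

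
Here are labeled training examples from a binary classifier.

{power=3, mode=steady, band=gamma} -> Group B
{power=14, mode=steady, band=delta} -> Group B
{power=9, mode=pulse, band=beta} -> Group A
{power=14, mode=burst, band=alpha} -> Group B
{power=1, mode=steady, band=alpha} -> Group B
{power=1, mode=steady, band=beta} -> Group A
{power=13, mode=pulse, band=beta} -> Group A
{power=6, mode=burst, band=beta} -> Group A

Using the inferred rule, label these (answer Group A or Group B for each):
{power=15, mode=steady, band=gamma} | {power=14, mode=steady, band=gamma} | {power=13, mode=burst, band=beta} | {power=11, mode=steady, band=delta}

Group B, Group B, Group A, Group B

The classifier is using: band is beta.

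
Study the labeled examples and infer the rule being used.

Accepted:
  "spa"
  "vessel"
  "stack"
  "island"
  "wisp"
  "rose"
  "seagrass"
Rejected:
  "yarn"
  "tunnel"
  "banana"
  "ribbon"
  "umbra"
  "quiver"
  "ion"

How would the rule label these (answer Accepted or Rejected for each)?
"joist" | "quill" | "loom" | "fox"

Accepted, Rejected, Rejected, Rejected

'Accepted' ⟺ contains 's'.
"joist" → has 's' → Accepted. "quill" → no 's' → Rejected. "loom" → no 's' → Rejected. "fox" → no 's' → Rejected.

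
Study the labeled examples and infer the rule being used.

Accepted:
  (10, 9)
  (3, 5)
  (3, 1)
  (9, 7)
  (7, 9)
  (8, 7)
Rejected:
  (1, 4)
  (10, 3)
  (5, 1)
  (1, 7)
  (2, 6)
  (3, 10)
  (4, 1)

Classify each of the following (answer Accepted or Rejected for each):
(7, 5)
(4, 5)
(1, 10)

Accepted, Accepted, Rejected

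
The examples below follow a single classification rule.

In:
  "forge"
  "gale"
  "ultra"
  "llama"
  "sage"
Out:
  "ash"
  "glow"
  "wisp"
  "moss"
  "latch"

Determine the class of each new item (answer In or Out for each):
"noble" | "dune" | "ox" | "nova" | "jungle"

A rule that fits every label: ends with a vowel — true of each 'In' example, false of each 'Out' one.
"noble": ends with 'e', satisfies this → In.
"dune": ends with 'e', satisfies this → In.
"ox": ends with 'x', does not satisfy this → Out.
"nova": ends with 'a', satisfies this → In.
"jungle": ends with 'e', satisfies this → In.

In, In, Out, In, In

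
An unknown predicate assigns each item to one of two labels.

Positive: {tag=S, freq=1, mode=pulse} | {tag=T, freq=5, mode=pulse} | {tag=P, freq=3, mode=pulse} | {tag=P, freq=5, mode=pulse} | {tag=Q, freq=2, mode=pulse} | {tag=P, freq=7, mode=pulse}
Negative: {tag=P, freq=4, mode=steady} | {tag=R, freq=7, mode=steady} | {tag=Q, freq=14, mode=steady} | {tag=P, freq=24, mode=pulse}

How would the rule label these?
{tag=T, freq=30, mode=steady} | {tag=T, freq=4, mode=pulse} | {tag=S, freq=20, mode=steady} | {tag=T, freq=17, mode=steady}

Negative, Positive, Negative, Negative

One predicate separates the groups cleanly: mode is pulse AND freq ≤ 7.
{tag=T, freq=30, mode=steady} → mode is steady, freq = 30 → Negative. {tag=T, freq=4, mode=pulse} → mode is pulse, freq = 4 → Positive. {tag=S, freq=20, mode=steady} → mode is steady, freq = 20 → Negative. {tag=T, freq=17, mode=steady} → mode is steady, freq = 17 → Negative.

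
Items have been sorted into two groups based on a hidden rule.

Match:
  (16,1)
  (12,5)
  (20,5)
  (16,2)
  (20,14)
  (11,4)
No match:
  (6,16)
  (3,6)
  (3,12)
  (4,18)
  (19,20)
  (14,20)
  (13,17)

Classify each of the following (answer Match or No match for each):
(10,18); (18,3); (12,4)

No match, Match, Match

Rule: first > second. This holds for each 'Match' example and fails for each 'No match' one.
(10,18): 10 < 18, does not fit → No match. (18,3): 18 > 3, checks out → Match. (12,4): 12 > 4, checks out → Match.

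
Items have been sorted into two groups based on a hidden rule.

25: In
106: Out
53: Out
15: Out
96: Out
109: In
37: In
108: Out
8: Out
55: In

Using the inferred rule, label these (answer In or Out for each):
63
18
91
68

All 'In' examples share one property — ≡ 1 (mod 6) — and every 'Out' example lacks it.

Out, Out, In, Out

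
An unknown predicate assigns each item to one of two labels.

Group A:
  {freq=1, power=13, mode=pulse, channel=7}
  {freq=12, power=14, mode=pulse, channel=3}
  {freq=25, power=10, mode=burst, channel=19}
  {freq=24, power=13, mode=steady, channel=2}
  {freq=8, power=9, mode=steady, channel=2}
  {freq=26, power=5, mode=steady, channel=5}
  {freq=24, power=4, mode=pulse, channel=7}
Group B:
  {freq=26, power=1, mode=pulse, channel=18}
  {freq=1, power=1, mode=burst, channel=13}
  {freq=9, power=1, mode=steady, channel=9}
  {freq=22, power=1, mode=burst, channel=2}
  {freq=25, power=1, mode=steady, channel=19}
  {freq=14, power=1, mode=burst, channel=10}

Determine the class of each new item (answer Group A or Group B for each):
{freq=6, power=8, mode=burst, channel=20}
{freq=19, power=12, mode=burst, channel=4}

The pattern is that an item is 'Group A' exactly when: power ≥ 4.
{freq=6, power=8, mode=burst, channel=20}: power = 8 — meets the rule, so Group A.
{freq=19, power=12, mode=burst, channel=4}: power = 12 — meets the rule, so Group A.

Group A, Group A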